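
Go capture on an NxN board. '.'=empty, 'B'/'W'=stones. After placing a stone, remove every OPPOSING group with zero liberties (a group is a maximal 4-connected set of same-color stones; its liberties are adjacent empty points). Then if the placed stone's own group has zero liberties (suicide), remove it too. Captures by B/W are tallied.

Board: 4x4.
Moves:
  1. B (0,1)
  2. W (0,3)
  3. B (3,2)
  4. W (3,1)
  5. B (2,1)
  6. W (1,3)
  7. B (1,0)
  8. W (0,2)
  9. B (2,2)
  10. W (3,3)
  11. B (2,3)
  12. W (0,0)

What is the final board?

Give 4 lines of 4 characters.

Answer: .BWW
B..W
.BBB
.WB.

Derivation:
Move 1: B@(0,1) -> caps B=0 W=0
Move 2: W@(0,3) -> caps B=0 W=0
Move 3: B@(3,2) -> caps B=0 W=0
Move 4: W@(3,1) -> caps B=0 W=0
Move 5: B@(2,1) -> caps B=0 W=0
Move 6: W@(1,3) -> caps B=0 W=0
Move 7: B@(1,0) -> caps B=0 W=0
Move 8: W@(0,2) -> caps B=0 W=0
Move 9: B@(2,2) -> caps B=0 W=0
Move 10: W@(3,3) -> caps B=0 W=0
Move 11: B@(2,3) -> caps B=1 W=0
Move 12: W@(0,0) -> caps B=1 W=0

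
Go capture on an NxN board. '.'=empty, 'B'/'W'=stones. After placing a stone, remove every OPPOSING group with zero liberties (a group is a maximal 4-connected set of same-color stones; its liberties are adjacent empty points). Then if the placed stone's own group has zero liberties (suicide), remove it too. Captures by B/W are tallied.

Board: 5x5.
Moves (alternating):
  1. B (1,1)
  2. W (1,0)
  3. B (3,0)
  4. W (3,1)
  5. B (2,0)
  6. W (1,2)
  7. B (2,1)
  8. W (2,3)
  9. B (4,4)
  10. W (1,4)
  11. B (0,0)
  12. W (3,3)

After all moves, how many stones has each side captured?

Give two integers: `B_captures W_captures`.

Answer: 1 0

Derivation:
Move 1: B@(1,1) -> caps B=0 W=0
Move 2: W@(1,0) -> caps B=0 W=0
Move 3: B@(3,0) -> caps B=0 W=0
Move 4: W@(3,1) -> caps B=0 W=0
Move 5: B@(2,0) -> caps B=0 W=0
Move 6: W@(1,2) -> caps B=0 W=0
Move 7: B@(2,1) -> caps B=0 W=0
Move 8: W@(2,3) -> caps B=0 W=0
Move 9: B@(4,4) -> caps B=0 W=0
Move 10: W@(1,4) -> caps B=0 W=0
Move 11: B@(0,0) -> caps B=1 W=0
Move 12: W@(3,3) -> caps B=1 W=0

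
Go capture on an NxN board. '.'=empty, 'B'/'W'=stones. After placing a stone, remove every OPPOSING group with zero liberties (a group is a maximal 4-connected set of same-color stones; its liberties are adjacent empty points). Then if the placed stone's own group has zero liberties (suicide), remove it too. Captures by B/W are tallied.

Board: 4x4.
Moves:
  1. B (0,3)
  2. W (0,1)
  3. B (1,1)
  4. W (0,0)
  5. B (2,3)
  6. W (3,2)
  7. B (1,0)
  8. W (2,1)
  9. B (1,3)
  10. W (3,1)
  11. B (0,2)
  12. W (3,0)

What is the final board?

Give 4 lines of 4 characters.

Move 1: B@(0,3) -> caps B=0 W=0
Move 2: W@(0,1) -> caps B=0 W=0
Move 3: B@(1,1) -> caps B=0 W=0
Move 4: W@(0,0) -> caps B=0 W=0
Move 5: B@(2,3) -> caps B=0 W=0
Move 6: W@(3,2) -> caps B=0 W=0
Move 7: B@(1,0) -> caps B=0 W=0
Move 8: W@(2,1) -> caps B=0 W=0
Move 9: B@(1,3) -> caps B=0 W=0
Move 10: W@(3,1) -> caps B=0 W=0
Move 11: B@(0,2) -> caps B=2 W=0
Move 12: W@(3,0) -> caps B=2 W=0

Answer: ..BB
BB.B
.W.B
WWW.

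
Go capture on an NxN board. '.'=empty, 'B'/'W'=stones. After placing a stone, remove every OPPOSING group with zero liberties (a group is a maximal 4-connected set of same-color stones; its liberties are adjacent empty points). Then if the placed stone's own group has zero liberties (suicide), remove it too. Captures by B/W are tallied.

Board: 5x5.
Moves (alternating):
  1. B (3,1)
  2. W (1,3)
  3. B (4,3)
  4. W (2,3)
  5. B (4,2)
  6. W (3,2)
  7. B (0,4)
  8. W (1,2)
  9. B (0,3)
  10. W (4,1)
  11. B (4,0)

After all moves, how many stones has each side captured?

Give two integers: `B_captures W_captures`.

Answer: 1 0

Derivation:
Move 1: B@(3,1) -> caps B=0 W=0
Move 2: W@(1,3) -> caps B=0 W=0
Move 3: B@(4,3) -> caps B=0 W=0
Move 4: W@(2,3) -> caps B=0 W=0
Move 5: B@(4,2) -> caps B=0 W=0
Move 6: W@(3,2) -> caps B=0 W=0
Move 7: B@(0,4) -> caps B=0 W=0
Move 8: W@(1,2) -> caps B=0 W=0
Move 9: B@(0,3) -> caps B=0 W=0
Move 10: W@(4,1) -> caps B=0 W=0
Move 11: B@(4,0) -> caps B=1 W=0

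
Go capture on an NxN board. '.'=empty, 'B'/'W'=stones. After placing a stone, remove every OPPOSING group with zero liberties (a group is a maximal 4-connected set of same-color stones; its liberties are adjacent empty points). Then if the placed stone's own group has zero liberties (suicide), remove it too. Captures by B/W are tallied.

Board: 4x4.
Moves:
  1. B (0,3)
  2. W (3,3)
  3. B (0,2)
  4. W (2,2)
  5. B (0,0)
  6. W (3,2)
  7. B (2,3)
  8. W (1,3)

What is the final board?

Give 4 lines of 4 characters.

Move 1: B@(0,3) -> caps B=0 W=0
Move 2: W@(3,3) -> caps B=0 W=0
Move 3: B@(0,2) -> caps B=0 W=0
Move 4: W@(2,2) -> caps B=0 W=0
Move 5: B@(0,0) -> caps B=0 W=0
Move 6: W@(3,2) -> caps B=0 W=0
Move 7: B@(2,3) -> caps B=0 W=0
Move 8: W@(1,3) -> caps B=0 W=1

Answer: B.BB
...W
..W.
..WW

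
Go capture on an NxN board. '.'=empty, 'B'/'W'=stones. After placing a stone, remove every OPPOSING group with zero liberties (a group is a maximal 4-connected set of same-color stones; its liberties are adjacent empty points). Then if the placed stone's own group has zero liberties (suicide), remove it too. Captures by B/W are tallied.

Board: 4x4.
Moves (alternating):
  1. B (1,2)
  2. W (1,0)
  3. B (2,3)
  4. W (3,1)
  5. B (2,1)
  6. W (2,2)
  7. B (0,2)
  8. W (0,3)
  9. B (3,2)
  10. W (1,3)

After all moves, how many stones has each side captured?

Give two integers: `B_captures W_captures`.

Move 1: B@(1,2) -> caps B=0 W=0
Move 2: W@(1,0) -> caps B=0 W=0
Move 3: B@(2,3) -> caps B=0 W=0
Move 4: W@(3,1) -> caps B=0 W=0
Move 5: B@(2,1) -> caps B=0 W=0
Move 6: W@(2,2) -> caps B=0 W=0
Move 7: B@(0,2) -> caps B=0 W=0
Move 8: W@(0,3) -> caps B=0 W=0
Move 9: B@(3,2) -> caps B=1 W=0
Move 10: W@(1,3) -> caps B=1 W=0

Answer: 1 0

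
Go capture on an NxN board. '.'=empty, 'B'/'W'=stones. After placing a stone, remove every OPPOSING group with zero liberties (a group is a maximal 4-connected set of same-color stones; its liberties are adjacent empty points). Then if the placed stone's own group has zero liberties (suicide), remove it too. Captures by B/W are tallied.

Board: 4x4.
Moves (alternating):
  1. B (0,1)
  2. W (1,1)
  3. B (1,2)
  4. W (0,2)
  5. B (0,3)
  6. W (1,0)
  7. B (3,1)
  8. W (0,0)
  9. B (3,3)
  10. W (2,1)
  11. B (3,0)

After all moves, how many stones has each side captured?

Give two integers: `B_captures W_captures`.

Answer: 1 0

Derivation:
Move 1: B@(0,1) -> caps B=0 W=0
Move 2: W@(1,1) -> caps B=0 W=0
Move 3: B@(1,2) -> caps B=0 W=0
Move 4: W@(0,2) -> caps B=0 W=0
Move 5: B@(0,3) -> caps B=1 W=0
Move 6: W@(1,0) -> caps B=1 W=0
Move 7: B@(3,1) -> caps B=1 W=0
Move 8: W@(0,0) -> caps B=1 W=0
Move 9: B@(3,3) -> caps B=1 W=0
Move 10: W@(2,1) -> caps B=1 W=0
Move 11: B@(3,0) -> caps B=1 W=0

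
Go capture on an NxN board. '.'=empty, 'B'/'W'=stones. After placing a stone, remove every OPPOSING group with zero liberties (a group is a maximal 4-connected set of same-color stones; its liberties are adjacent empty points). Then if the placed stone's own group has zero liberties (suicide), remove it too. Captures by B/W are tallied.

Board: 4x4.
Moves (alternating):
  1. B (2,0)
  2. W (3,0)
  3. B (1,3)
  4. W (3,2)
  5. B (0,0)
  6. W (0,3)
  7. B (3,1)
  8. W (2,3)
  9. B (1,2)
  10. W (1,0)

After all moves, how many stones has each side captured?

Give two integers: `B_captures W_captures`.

Move 1: B@(2,0) -> caps B=0 W=0
Move 2: W@(3,0) -> caps B=0 W=0
Move 3: B@(1,3) -> caps B=0 W=0
Move 4: W@(3,2) -> caps B=0 W=0
Move 5: B@(0,0) -> caps B=0 W=0
Move 6: W@(0,3) -> caps B=0 W=0
Move 7: B@(3,1) -> caps B=1 W=0
Move 8: W@(2,3) -> caps B=1 W=0
Move 9: B@(1,2) -> caps B=1 W=0
Move 10: W@(1,0) -> caps B=1 W=0

Answer: 1 0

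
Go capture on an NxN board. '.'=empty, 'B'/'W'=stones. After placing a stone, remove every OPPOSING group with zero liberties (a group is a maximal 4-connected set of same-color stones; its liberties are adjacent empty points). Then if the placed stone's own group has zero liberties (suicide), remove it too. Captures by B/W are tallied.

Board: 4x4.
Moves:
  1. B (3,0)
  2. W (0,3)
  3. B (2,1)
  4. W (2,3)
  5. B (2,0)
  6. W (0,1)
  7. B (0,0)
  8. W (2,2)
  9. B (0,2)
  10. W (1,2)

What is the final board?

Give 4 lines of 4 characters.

Move 1: B@(3,0) -> caps B=0 W=0
Move 2: W@(0,3) -> caps B=0 W=0
Move 3: B@(2,1) -> caps B=0 W=0
Move 4: W@(2,3) -> caps B=0 W=0
Move 5: B@(2,0) -> caps B=0 W=0
Move 6: W@(0,1) -> caps B=0 W=0
Move 7: B@(0,0) -> caps B=0 W=0
Move 8: W@(2,2) -> caps B=0 W=0
Move 9: B@(0,2) -> caps B=0 W=0
Move 10: W@(1,2) -> caps B=0 W=1

Answer: BW.W
..W.
BBWW
B...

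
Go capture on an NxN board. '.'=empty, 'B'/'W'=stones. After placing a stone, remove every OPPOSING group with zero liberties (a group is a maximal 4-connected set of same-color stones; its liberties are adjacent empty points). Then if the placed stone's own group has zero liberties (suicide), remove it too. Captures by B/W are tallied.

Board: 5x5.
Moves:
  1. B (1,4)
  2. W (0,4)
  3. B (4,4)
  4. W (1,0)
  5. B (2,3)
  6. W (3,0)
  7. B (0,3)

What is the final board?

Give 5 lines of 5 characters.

Answer: ...B.
W...B
...B.
W....
....B

Derivation:
Move 1: B@(1,4) -> caps B=0 W=0
Move 2: W@(0,4) -> caps B=0 W=0
Move 3: B@(4,4) -> caps B=0 W=0
Move 4: W@(1,0) -> caps B=0 W=0
Move 5: B@(2,3) -> caps B=0 W=0
Move 6: W@(3,0) -> caps B=0 W=0
Move 7: B@(0,3) -> caps B=1 W=0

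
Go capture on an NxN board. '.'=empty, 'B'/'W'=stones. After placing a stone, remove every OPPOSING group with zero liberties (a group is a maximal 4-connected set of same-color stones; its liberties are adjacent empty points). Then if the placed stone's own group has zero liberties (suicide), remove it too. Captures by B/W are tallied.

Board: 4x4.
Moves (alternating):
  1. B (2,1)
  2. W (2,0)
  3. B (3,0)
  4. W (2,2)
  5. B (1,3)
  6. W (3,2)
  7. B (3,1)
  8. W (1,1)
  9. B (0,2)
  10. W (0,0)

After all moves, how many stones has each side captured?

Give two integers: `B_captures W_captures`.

Answer: 0 3

Derivation:
Move 1: B@(2,1) -> caps B=0 W=0
Move 2: W@(2,0) -> caps B=0 W=0
Move 3: B@(3,0) -> caps B=0 W=0
Move 4: W@(2,2) -> caps B=0 W=0
Move 5: B@(1,3) -> caps B=0 W=0
Move 6: W@(3,2) -> caps B=0 W=0
Move 7: B@(3,1) -> caps B=0 W=0
Move 8: W@(1,1) -> caps B=0 W=3
Move 9: B@(0,2) -> caps B=0 W=3
Move 10: W@(0,0) -> caps B=0 W=3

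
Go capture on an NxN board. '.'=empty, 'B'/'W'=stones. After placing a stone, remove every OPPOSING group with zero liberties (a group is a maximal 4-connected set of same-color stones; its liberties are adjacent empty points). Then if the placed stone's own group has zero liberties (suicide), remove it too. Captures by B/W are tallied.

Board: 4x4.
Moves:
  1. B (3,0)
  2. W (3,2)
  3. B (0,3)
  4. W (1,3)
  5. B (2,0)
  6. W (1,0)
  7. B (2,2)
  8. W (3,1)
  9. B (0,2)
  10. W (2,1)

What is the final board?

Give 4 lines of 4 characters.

Move 1: B@(3,0) -> caps B=0 W=0
Move 2: W@(3,2) -> caps B=0 W=0
Move 3: B@(0,3) -> caps B=0 W=0
Move 4: W@(1,3) -> caps B=0 W=0
Move 5: B@(2,0) -> caps B=0 W=0
Move 6: W@(1,0) -> caps B=0 W=0
Move 7: B@(2,2) -> caps B=0 W=0
Move 8: W@(3,1) -> caps B=0 W=0
Move 9: B@(0,2) -> caps B=0 W=0
Move 10: W@(2,1) -> caps B=0 W=2

Answer: ..BB
W..W
.WB.
.WW.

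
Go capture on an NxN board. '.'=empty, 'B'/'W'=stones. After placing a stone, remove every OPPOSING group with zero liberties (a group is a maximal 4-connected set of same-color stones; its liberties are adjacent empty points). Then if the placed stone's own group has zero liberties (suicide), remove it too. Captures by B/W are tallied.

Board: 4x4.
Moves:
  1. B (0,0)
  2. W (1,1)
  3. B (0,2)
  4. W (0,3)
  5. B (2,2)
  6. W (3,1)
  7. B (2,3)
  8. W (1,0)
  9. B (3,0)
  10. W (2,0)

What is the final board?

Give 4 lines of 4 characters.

Answer: B.BW
WW..
W.BB
.W..

Derivation:
Move 1: B@(0,0) -> caps B=0 W=0
Move 2: W@(1,1) -> caps B=0 W=0
Move 3: B@(0,2) -> caps B=0 W=0
Move 4: W@(0,3) -> caps B=0 W=0
Move 5: B@(2,2) -> caps B=0 W=0
Move 6: W@(3,1) -> caps B=0 W=0
Move 7: B@(2,3) -> caps B=0 W=0
Move 8: W@(1,0) -> caps B=0 W=0
Move 9: B@(3,0) -> caps B=0 W=0
Move 10: W@(2,0) -> caps B=0 W=1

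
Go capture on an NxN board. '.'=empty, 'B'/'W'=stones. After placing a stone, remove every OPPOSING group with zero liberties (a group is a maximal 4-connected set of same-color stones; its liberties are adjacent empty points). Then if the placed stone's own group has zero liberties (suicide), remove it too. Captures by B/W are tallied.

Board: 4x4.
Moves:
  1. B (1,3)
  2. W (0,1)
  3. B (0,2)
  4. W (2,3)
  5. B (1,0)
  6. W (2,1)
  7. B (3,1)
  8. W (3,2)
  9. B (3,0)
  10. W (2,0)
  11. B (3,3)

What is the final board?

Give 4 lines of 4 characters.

Move 1: B@(1,3) -> caps B=0 W=0
Move 2: W@(0,1) -> caps B=0 W=0
Move 3: B@(0,2) -> caps B=0 W=0
Move 4: W@(2,3) -> caps B=0 W=0
Move 5: B@(1,0) -> caps B=0 W=0
Move 6: W@(2,1) -> caps B=0 W=0
Move 7: B@(3,1) -> caps B=0 W=0
Move 8: W@(3,2) -> caps B=0 W=0
Move 9: B@(3,0) -> caps B=0 W=0
Move 10: W@(2,0) -> caps B=0 W=2
Move 11: B@(3,3) -> caps B=0 W=2

Answer: .WB.
B..B
WW.W
..W.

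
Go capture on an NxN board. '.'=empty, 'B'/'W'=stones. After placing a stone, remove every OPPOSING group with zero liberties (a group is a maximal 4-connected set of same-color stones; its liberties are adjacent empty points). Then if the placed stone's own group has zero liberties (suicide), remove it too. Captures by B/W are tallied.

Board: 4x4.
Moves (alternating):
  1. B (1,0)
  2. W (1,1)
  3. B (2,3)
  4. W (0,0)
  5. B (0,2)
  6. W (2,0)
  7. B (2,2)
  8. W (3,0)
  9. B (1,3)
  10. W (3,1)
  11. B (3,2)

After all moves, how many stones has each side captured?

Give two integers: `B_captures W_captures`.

Answer: 0 1

Derivation:
Move 1: B@(1,0) -> caps B=0 W=0
Move 2: W@(1,1) -> caps B=0 W=0
Move 3: B@(2,3) -> caps B=0 W=0
Move 4: W@(0,0) -> caps B=0 W=0
Move 5: B@(0,2) -> caps B=0 W=0
Move 6: W@(2,0) -> caps B=0 W=1
Move 7: B@(2,2) -> caps B=0 W=1
Move 8: W@(3,0) -> caps B=0 W=1
Move 9: B@(1,3) -> caps B=0 W=1
Move 10: W@(3,1) -> caps B=0 W=1
Move 11: B@(3,2) -> caps B=0 W=1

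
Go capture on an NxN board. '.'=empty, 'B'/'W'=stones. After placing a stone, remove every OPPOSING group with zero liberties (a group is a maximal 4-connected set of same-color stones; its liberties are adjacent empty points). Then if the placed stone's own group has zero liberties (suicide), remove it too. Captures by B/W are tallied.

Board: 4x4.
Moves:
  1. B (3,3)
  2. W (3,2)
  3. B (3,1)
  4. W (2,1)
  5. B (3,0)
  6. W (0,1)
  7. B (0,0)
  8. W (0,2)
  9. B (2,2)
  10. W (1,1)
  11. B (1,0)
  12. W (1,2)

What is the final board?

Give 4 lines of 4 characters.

Answer: BWW.
BWW.
.WB.
BB.B

Derivation:
Move 1: B@(3,3) -> caps B=0 W=0
Move 2: W@(3,2) -> caps B=0 W=0
Move 3: B@(3,1) -> caps B=0 W=0
Move 4: W@(2,1) -> caps B=0 W=0
Move 5: B@(3,0) -> caps B=0 W=0
Move 6: W@(0,1) -> caps B=0 W=0
Move 7: B@(0,0) -> caps B=0 W=0
Move 8: W@(0,2) -> caps B=0 W=0
Move 9: B@(2,2) -> caps B=1 W=0
Move 10: W@(1,1) -> caps B=1 W=0
Move 11: B@(1,0) -> caps B=1 W=0
Move 12: W@(1,2) -> caps B=1 W=0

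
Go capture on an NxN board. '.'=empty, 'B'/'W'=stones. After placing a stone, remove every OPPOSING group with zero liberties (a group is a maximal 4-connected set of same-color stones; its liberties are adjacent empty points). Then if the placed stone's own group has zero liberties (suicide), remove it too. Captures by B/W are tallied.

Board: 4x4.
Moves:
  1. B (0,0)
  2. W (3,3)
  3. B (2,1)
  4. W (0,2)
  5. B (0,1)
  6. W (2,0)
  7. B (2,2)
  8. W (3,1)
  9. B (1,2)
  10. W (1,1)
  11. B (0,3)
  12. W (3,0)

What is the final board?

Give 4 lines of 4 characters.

Answer: BB.B
.WB.
WBB.
WW.W

Derivation:
Move 1: B@(0,0) -> caps B=0 W=0
Move 2: W@(3,3) -> caps B=0 W=0
Move 3: B@(2,1) -> caps B=0 W=0
Move 4: W@(0,2) -> caps B=0 W=0
Move 5: B@(0,1) -> caps B=0 W=0
Move 6: W@(2,0) -> caps B=0 W=0
Move 7: B@(2,2) -> caps B=0 W=0
Move 8: W@(3,1) -> caps B=0 W=0
Move 9: B@(1,2) -> caps B=0 W=0
Move 10: W@(1,1) -> caps B=0 W=0
Move 11: B@(0,3) -> caps B=1 W=0
Move 12: W@(3,0) -> caps B=1 W=0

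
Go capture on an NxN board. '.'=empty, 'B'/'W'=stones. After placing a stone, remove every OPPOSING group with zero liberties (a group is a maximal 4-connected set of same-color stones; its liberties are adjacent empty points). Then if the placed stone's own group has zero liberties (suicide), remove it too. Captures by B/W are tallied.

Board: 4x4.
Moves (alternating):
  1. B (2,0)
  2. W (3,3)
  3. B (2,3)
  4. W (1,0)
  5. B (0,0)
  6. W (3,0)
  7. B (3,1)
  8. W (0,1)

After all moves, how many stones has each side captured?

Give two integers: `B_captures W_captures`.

Move 1: B@(2,0) -> caps B=0 W=0
Move 2: W@(3,3) -> caps B=0 W=0
Move 3: B@(2,3) -> caps B=0 W=0
Move 4: W@(1,0) -> caps B=0 W=0
Move 5: B@(0,0) -> caps B=0 W=0
Move 6: W@(3,0) -> caps B=0 W=0
Move 7: B@(3,1) -> caps B=1 W=0
Move 8: W@(0,1) -> caps B=1 W=1

Answer: 1 1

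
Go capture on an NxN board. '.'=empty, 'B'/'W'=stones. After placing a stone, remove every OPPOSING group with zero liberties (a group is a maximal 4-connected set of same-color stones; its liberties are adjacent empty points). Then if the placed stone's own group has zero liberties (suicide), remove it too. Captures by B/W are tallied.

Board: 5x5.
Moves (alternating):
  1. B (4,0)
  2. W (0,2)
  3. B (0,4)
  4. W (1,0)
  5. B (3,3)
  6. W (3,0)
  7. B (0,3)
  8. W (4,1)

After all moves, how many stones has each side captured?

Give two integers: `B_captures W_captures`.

Move 1: B@(4,0) -> caps B=0 W=0
Move 2: W@(0,2) -> caps B=0 W=0
Move 3: B@(0,4) -> caps B=0 W=0
Move 4: W@(1,0) -> caps B=0 W=0
Move 5: B@(3,3) -> caps B=0 W=0
Move 6: W@(3,0) -> caps B=0 W=0
Move 7: B@(0,3) -> caps B=0 W=0
Move 8: W@(4,1) -> caps B=0 W=1

Answer: 0 1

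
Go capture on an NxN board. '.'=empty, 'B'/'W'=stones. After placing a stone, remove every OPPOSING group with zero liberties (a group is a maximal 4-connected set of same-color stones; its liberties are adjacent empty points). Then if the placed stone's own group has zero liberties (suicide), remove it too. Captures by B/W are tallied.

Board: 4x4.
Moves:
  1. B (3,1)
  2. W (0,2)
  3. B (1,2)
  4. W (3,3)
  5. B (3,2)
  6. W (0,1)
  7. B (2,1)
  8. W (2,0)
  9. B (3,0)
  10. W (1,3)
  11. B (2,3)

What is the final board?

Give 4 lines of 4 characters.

Move 1: B@(3,1) -> caps B=0 W=0
Move 2: W@(0,2) -> caps B=0 W=0
Move 3: B@(1,2) -> caps B=0 W=0
Move 4: W@(3,3) -> caps B=0 W=0
Move 5: B@(3,2) -> caps B=0 W=0
Move 6: W@(0,1) -> caps B=0 W=0
Move 7: B@(2,1) -> caps B=0 W=0
Move 8: W@(2,0) -> caps B=0 W=0
Move 9: B@(3,0) -> caps B=0 W=0
Move 10: W@(1,3) -> caps B=0 W=0
Move 11: B@(2,3) -> caps B=1 W=0

Answer: .WW.
..BW
WB.B
BBB.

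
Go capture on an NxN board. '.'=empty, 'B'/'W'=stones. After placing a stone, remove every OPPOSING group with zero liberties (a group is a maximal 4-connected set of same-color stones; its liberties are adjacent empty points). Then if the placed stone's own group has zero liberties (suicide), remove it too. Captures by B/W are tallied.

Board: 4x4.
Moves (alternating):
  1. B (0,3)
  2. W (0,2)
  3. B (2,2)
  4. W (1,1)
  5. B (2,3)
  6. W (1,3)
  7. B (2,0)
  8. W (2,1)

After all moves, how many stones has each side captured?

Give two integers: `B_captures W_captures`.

Answer: 0 1

Derivation:
Move 1: B@(0,3) -> caps B=0 W=0
Move 2: W@(0,2) -> caps B=0 W=0
Move 3: B@(2,2) -> caps B=0 W=0
Move 4: W@(1,1) -> caps B=0 W=0
Move 5: B@(2,3) -> caps B=0 W=0
Move 6: W@(1,3) -> caps B=0 W=1
Move 7: B@(2,0) -> caps B=0 W=1
Move 8: W@(2,1) -> caps B=0 W=1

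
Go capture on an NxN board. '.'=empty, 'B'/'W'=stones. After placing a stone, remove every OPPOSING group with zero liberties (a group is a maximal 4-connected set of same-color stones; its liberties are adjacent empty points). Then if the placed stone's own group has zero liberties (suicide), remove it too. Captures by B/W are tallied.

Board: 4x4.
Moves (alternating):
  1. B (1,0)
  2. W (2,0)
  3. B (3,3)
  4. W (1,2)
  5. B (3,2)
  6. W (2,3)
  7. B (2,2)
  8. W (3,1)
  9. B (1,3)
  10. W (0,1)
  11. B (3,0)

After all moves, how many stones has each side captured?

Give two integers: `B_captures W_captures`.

Answer: 1 0

Derivation:
Move 1: B@(1,0) -> caps B=0 W=0
Move 2: W@(2,0) -> caps B=0 W=0
Move 3: B@(3,3) -> caps B=0 W=0
Move 4: W@(1,2) -> caps B=0 W=0
Move 5: B@(3,2) -> caps B=0 W=0
Move 6: W@(2,3) -> caps B=0 W=0
Move 7: B@(2,2) -> caps B=0 W=0
Move 8: W@(3,1) -> caps B=0 W=0
Move 9: B@(1,3) -> caps B=1 W=0
Move 10: W@(0,1) -> caps B=1 W=0
Move 11: B@(3,0) -> caps B=1 W=0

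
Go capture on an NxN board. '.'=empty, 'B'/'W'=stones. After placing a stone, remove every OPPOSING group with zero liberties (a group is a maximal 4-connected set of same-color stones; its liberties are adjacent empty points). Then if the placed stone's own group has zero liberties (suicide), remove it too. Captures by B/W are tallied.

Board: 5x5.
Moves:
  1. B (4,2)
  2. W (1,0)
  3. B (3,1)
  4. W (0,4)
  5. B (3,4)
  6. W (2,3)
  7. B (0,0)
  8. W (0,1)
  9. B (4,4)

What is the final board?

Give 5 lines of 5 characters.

Answer: .W..W
W....
...W.
.B..B
..B.B

Derivation:
Move 1: B@(4,2) -> caps B=0 W=0
Move 2: W@(1,0) -> caps B=0 W=0
Move 3: B@(3,1) -> caps B=0 W=0
Move 4: W@(0,4) -> caps B=0 W=0
Move 5: B@(3,4) -> caps B=0 W=0
Move 6: W@(2,3) -> caps B=0 W=0
Move 7: B@(0,0) -> caps B=0 W=0
Move 8: W@(0,1) -> caps B=0 W=1
Move 9: B@(4,4) -> caps B=0 W=1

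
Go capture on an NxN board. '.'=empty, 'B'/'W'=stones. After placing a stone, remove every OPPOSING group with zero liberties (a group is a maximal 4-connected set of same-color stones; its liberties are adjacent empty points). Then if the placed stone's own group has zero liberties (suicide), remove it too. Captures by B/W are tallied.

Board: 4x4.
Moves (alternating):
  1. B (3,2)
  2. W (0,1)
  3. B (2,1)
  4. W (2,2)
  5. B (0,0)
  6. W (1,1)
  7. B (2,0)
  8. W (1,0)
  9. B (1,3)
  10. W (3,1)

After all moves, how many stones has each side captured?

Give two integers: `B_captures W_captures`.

Answer: 0 1

Derivation:
Move 1: B@(3,2) -> caps B=0 W=0
Move 2: W@(0,1) -> caps B=0 W=0
Move 3: B@(2,1) -> caps B=0 W=0
Move 4: W@(2,2) -> caps B=0 W=0
Move 5: B@(0,0) -> caps B=0 W=0
Move 6: W@(1,1) -> caps B=0 W=0
Move 7: B@(2,0) -> caps B=0 W=0
Move 8: W@(1,0) -> caps B=0 W=1
Move 9: B@(1,3) -> caps B=0 W=1
Move 10: W@(3,1) -> caps B=0 W=1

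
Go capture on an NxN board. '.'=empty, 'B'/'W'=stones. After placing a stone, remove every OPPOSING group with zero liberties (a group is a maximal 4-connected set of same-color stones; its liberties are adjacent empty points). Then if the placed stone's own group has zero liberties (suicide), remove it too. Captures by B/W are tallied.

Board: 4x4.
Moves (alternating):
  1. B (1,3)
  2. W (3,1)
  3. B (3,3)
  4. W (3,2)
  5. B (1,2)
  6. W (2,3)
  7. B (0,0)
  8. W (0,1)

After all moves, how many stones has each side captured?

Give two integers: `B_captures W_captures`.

Move 1: B@(1,3) -> caps B=0 W=0
Move 2: W@(3,1) -> caps B=0 W=0
Move 3: B@(3,3) -> caps B=0 W=0
Move 4: W@(3,2) -> caps B=0 W=0
Move 5: B@(1,2) -> caps B=0 W=0
Move 6: W@(2,3) -> caps B=0 W=1
Move 7: B@(0,0) -> caps B=0 W=1
Move 8: W@(0,1) -> caps B=0 W=1

Answer: 0 1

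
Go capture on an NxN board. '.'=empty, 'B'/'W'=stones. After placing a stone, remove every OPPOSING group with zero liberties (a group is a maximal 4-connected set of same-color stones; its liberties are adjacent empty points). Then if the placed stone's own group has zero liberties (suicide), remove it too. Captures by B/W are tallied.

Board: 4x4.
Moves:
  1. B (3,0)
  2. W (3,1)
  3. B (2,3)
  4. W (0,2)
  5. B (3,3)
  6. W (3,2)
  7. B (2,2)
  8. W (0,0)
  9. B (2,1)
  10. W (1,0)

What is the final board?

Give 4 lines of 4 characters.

Move 1: B@(3,0) -> caps B=0 W=0
Move 2: W@(3,1) -> caps B=0 W=0
Move 3: B@(2,3) -> caps B=0 W=0
Move 4: W@(0,2) -> caps B=0 W=0
Move 5: B@(3,3) -> caps B=0 W=0
Move 6: W@(3,2) -> caps B=0 W=0
Move 7: B@(2,2) -> caps B=0 W=0
Move 8: W@(0,0) -> caps B=0 W=0
Move 9: B@(2,1) -> caps B=2 W=0
Move 10: W@(1,0) -> caps B=2 W=0

Answer: W.W.
W...
.BBB
B..B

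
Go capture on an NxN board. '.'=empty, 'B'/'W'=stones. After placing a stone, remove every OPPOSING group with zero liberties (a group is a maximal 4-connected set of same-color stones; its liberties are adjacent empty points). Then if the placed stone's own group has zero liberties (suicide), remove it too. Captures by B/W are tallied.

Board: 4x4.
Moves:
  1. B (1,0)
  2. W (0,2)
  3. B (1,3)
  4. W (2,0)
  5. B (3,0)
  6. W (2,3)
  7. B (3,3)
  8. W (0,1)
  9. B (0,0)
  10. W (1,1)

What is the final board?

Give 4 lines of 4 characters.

Move 1: B@(1,0) -> caps B=0 W=0
Move 2: W@(0,2) -> caps B=0 W=0
Move 3: B@(1,3) -> caps B=0 W=0
Move 4: W@(2,0) -> caps B=0 W=0
Move 5: B@(3,0) -> caps B=0 W=0
Move 6: W@(2,3) -> caps B=0 W=0
Move 7: B@(3,3) -> caps B=0 W=0
Move 8: W@(0,1) -> caps B=0 W=0
Move 9: B@(0,0) -> caps B=0 W=0
Move 10: W@(1,1) -> caps B=0 W=2

Answer: .WW.
.W.B
W..W
B..B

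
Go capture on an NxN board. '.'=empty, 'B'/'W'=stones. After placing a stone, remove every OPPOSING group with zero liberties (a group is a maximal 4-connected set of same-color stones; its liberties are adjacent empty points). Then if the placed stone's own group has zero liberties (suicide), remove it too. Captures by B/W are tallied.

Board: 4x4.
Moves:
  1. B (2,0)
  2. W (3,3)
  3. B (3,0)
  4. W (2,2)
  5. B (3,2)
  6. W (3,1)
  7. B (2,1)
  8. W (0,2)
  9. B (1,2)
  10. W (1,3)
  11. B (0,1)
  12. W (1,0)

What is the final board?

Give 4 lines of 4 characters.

Answer: .BW.
W.BW
BBW.
BW.W

Derivation:
Move 1: B@(2,0) -> caps B=0 W=0
Move 2: W@(3,3) -> caps B=0 W=0
Move 3: B@(3,0) -> caps B=0 W=0
Move 4: W@(2,2) -> caps B=0 W=0
Move 5: B@(3,2) -> caps B=0 W=0
Move 6: W@(3,1) -> caps B=0 W=1
Move 7: B@(2,1) -> caps B=0 W=1
Move 8: W@(0,2) -> caps B=0 W=1
Move 9: B@(1,2) -> caps B=0 W=1
Move 10: W@(1,3) -> caps B=0 W=1
Move 11: B@(0,1) -> caps B=0 W=1
Move 12: W@(1,0) -> caps B=0 W=1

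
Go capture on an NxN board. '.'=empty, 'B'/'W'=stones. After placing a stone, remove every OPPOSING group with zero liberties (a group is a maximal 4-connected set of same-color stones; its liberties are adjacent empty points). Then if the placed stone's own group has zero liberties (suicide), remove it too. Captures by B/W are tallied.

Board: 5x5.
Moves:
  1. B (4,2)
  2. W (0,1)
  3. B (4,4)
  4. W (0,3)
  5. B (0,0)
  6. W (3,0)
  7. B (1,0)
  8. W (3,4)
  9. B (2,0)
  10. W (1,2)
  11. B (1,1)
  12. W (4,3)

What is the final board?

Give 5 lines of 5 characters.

Move 1: B@(4,2) -> caps B=0 W=0
Move 2: W@(0,1) -> caps B=0 W=0
Move 3: B@(4,4) -> caps B=0 W=0
Move 4: W@(0,3) -> caps B=0 W=0
Move 5: B@(0,0) -> caps B=0 W=0
Move 6: W@(3,0) -> caps B=0 W=0
Move 7: B@(1,0) -> caps B=0 W=0
Move 8: W@(3,4) -> caps B=0 W=0
Move 9: B@(2,0) -> caps B=0 W=0
Move 10: W@(1,2) -> caps B=0 W=0
Move 11: B@(1,1) -> caps B=0 W=0
Move 12: W@(4,3) -> caps B=0 W=1

Answer: BW.W.
BBW..
B....
W...W
..BW.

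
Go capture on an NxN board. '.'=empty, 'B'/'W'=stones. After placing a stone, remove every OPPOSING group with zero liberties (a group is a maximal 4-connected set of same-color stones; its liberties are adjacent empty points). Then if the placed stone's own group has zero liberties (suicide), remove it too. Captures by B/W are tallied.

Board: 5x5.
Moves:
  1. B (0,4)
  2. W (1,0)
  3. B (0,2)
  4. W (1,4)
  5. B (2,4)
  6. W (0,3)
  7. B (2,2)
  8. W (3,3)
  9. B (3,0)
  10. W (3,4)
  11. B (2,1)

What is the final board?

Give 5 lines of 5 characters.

Move 1: B@(0,4) -> caps B=0 W=0
Move 2: W@(1,0) -> caps B=0 W=0
Move 3: B@(0,2) -> caps B=0 W=0
Move 4: W@(1,4) -> caps B=0 W=0
Move 5: B@(2,4) -> caps B=0 W=0
Move 6: W@(0,3) -> caps B=0 W=1
Move 7: B@(2,2) -> caps B=0 W=1
Move 8: W@(3,3) -> caps B=0 W=1
Move 9: B@(3,0) -> caps B=0 W=1
Move 10: W@(3,4) -> caps B=0 W=1
Move 11: B@(2,1) -> caps B=0 W=1

Answer: ..BW.
W...W
.BB.B
B..WW
.....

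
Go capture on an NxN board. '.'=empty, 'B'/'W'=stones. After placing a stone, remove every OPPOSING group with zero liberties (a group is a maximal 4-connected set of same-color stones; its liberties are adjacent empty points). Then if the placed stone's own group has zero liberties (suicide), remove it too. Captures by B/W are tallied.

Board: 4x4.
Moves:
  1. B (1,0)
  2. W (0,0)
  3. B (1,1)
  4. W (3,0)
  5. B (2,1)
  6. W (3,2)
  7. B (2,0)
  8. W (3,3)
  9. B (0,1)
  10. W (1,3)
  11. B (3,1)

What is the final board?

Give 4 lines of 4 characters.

Answer: .B..
BB.W
BB..
.BWW

Derivation:
Move 1: B@(1,0) -> caps B=0 W=0
Move 2: W@(0,0) -> caps B=0 W=0
Move 3: B@(1,1) -> caps B=0 W=0
Move 4: W@(3,0) -> caps B=0 W=0
Move 5: B@(2,1) -> caps B=0 W=0
Move 6: W@(3,2) -> caps B=0 W=0
Move 7: B@(2,0) -> caps B=0 W=0
Move 8: W@(3,3) -> caps B=0 W=0
Move 9: B@(0,1) -> caps B=1 W=0
Move 10: W@(1,3) -> caps B=1 W=0
Move 11: B@(3,1) -> caps B=2 W=0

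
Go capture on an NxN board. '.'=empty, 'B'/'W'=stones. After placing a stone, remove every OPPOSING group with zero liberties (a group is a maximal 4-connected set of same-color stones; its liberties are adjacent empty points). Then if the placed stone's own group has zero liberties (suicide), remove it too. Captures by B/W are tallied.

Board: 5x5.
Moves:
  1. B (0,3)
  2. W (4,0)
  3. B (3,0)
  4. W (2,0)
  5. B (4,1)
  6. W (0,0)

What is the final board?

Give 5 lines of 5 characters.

Move 1: B@(0,3) -> caps B=0 W=0
Move 2: W@(4,0) -> caps B=0 W=0
Move 3: B@(3,0) -> caps B=0 W=0
Move 4: W@(2,0) -> caps B=0 W=0
Move 5: B@(4,1) -> caps B=1 W=0
Move 6: W@(0,0) -> caps B=1 W=0

Answer: W..B.
.....
W....
B....
.B...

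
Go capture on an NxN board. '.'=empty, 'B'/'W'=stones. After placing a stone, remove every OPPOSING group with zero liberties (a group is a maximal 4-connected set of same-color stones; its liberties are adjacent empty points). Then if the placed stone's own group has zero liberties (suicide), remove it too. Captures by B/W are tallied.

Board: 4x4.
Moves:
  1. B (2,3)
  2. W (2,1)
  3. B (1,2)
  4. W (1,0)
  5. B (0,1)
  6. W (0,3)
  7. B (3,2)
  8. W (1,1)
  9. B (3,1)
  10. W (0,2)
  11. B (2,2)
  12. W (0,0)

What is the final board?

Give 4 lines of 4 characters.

Move 1: B@(2,3) -> caps B=0 W=0
Move 2: W@(2,1) -> caps B=0 W=0
Move 3: B@(1,2) -> caps B=0 W=0
Move 4: W@(1,0) -> caps B=0 W=0
Move 5: B@(0,1) -> caps B=0 W=0
Move 6: W@(0,3) -> caps B=0 W=0
Move 7: B@(3,2) -> caps B=0 W=0
Move 8: W@(1,1) -> caps B=0 W=0
Move 9: B@(3,1) -> caps B=0 W=0
Move 10: W@(0,2) -> caps B=0 W=0
Move 11: B@(2,2) -> caps B=0 W=0
Move 12: W@(0,0) -> caps B=0 W=1

Answer: W.WW
WWB.
.WBB
.BB.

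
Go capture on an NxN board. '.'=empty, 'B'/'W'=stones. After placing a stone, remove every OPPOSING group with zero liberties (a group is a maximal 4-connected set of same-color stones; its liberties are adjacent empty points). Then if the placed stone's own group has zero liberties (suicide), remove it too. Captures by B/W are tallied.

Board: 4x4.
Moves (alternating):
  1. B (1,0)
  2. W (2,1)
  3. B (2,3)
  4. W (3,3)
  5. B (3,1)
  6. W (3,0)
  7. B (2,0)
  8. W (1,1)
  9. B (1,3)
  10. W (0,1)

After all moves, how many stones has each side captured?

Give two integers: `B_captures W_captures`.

Move 1: B@(1,0) -> caps B=0 W=0
Move 2: W@(2,1) -> caps B=0 W=0
Move 3: B@(2,3) -> caps B=0 W=0
Move 4: W@(3,3) -> caps B=0 W=0
Move 5: B@(3,1) -> caps B=0 W=0
Move 6: W@(3,0) -> caps B=0 W=0
Move 7: B@(2,0) -> caps B=1 W=0
Move 8: W@(1,1) -> caps B=1 W=0
Move 9: B@(1,3) -> caps B=1 W=0
Move 10: W@(0,1) -> caps B=1 W=0

Answer: 1 0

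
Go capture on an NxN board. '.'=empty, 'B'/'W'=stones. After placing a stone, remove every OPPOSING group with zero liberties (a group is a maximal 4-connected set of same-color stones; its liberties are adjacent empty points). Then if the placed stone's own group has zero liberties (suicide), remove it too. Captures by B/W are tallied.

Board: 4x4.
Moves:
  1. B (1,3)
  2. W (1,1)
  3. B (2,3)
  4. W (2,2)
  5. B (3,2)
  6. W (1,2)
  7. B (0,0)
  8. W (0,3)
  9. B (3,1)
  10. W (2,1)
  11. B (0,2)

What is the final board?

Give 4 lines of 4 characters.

Answer: B.B.
.WWB
.WWB
.BB.

Derivation:
Move 1: B@(1,3) -> caps B=0 W=0
Move 2: W@(1,1) -> caps B=0 W=0
Move 3: B@(2,3) -> caps B=0 W=0
Move 4: W@(2,2) -> caps B=0 W=0
Move 5: B@(3,2) -> caps B=0 W=0
Move 6: W@(1,2) -> caps B=0 W=0
Move 7: B@(0,0) -> caps B=0 W=0
Move 8: W@(0,3) -> caps B=0 W=0
Move 9: B@(3,1) -> caps B=0 W=0
Move 10: W@(2,1) -> caps B=0 W=0
Move 11: B@(0,2) -> caps B=1 W=0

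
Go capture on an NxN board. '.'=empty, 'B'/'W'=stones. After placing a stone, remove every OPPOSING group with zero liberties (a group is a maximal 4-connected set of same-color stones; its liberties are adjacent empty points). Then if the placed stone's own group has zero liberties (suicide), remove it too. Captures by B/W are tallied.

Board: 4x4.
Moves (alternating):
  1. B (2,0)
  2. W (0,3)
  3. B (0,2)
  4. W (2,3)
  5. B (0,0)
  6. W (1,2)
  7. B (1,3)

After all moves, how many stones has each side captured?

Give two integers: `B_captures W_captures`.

Move 1: B@(2,0) -> caps B=0 W=0
Move 2: W@(0,3) -> caps B=0 W=0
Move 3: B@(0,2) -> caps B=0 W=0
Move 4: W@(2,3) -> caps B=0 W=0
Move 5: B@(0,0) -> caps B=0 W=0
Move 6: W@(1,2) -> caps B=0 W=0
Move 7: B@(1,3) -> caps B=1 W=0

Answer: 1 0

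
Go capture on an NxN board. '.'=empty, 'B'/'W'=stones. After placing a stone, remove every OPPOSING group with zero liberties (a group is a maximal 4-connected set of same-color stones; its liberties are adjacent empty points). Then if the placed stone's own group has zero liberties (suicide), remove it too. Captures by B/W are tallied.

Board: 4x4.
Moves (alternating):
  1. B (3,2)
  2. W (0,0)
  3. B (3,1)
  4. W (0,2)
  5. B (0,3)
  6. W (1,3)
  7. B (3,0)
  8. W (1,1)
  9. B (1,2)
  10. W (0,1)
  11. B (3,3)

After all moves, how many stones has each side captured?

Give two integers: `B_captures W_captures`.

Answer: 0 1

Derivation:
Move 1: B@(3,2) -> caps B=0 W=0
Move 2: W@(0,0) -> caps B=0 W=0
Move 3: B@(3,1) -> caps B=0 W=0
Move 4: W@(0,2) -> caps B=0 W=0
Move 5: B@(0,3) -> caps B=0 W=0
Move 6: W@(1,3) -> caps B=0 W=1
Move 7: B@(3,0) -> caps B=0 W=1
Move 8: W@(1,1) -> caps B=0 W=1
Move 9: B@(1,2) -> caps B=0 W=1
Move 10: W@(0,1) -> caps B=0 W=1
Move 11: B@(3,3) -> caps B=0 W=1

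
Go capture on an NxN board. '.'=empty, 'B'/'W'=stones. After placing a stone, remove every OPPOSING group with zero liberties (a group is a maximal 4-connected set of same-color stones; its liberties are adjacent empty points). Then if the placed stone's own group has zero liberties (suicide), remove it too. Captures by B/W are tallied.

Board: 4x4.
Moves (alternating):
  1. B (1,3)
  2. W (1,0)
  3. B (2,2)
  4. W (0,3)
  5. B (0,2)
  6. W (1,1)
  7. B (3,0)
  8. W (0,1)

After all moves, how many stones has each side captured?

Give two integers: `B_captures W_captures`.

Move 1: B@(1,3) -> caps B=0 W=0
Move 2: W@(1,0) -> caps B=0 W=0
Move 3: B@(2,2) -> caps B=0 W=0
Move 4: W@(0,3) -> caps B=0 W=0
Move 5: B@(0,2) -> caps B=1 W=0
Move 6: W@(1,1) -> caps B=1 W=0
Move 7: B@(3,0) -> caps B=1 W=0
Move 8: W@(0,1) -> caps B=1 W=0

Answer: 1 0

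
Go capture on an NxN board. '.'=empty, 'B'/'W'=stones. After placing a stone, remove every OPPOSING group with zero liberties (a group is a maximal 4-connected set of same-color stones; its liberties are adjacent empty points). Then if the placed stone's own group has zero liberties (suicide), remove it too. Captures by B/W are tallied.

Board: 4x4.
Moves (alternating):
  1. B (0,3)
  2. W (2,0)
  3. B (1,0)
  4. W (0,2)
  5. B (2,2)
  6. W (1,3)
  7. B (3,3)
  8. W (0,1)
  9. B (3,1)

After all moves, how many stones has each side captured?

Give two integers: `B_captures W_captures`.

Answer: 0 1

Derivation:
Move 1: B@(0,3) -> caps B=0 W=0
Move 2: W@(2,0) -> caps B=0 W=0
Move 3: B@(1,0) -> caps B=0 W=0
Move 4: W@(0,2) -> caps B=0 W=0
Move 5: B@(2,2) -> caps B=0 W=0
Move 6: W@(1,3) -> caps B=0 W=1
Move 7: B@(3,3) -> caps B=0 W=1
Move 8: W@(0,1) -> caps B=0 W=1
Move 9: B@(3,1) -> caps B=0 W=1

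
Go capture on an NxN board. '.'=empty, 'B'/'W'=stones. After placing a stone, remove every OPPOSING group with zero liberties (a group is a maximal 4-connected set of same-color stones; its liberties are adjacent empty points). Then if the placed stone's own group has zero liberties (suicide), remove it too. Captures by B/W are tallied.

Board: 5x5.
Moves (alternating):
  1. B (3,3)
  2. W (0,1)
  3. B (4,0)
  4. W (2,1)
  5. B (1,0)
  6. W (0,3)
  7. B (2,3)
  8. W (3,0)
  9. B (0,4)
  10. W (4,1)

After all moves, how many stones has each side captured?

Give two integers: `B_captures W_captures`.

Move 1: B@(3,3) -> caps B=0 W=0
Move 2: W@(0,1) -> caps B=0 W=0
Move 3: B@(4,0) -> caps B=0 W=0
Move 4: W@(2,1) -> caps B=0 W=0
Move 5: B@(1,0) -> caps B=0 W=0
Move 6: W@(0,3) -> caps B=0 W=0
Move 7: B@(2,3) -> caps B=0 W=0
Move 8: W@(3,0) -> caps B=0 W=0
Move 9: B@(0,4) -> caps B=0 W=0
Move 10: W@(4,1) -> caps B=0 W=1

Answer: 0 1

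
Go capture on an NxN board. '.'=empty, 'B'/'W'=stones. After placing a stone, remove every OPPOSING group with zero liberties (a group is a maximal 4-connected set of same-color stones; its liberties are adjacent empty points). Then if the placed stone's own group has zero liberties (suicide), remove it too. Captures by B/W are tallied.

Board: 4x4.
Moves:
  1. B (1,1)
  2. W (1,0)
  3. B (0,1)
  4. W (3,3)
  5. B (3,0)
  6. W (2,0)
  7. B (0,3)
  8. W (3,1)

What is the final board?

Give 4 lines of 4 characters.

Move 1: B@(1,1) -> caps B=0 W=0
Move 2: W@(1,0) -> caps B=0 W=0
Move 3: B@(0,1) -> caps B=0 W=0
Move 4: W@(3,3) -> caps B=0 W=0
Move 5: B@(3,0) -> caps B=0 W=0
Move 6: W@(2,0) -> caps B=0 W=0
Move 7: B@(0,3) -> caps B=0 W=0
Move 8: W@(3,1) -> caps B=0 W=1

Answer: .B.B
WB..
W...
.W.W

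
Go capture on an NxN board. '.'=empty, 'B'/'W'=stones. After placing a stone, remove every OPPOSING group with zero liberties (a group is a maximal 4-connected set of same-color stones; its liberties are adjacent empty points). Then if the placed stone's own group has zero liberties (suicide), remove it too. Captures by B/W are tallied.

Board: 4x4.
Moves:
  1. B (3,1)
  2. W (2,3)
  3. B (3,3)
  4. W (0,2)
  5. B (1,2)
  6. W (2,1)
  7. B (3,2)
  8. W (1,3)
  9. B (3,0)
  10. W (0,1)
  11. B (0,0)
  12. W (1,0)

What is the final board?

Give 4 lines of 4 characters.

Answer: .WW.
W.BW
.W.W
BBBB

Derivation:
Move 1: B@(3,1) -> caps B=0 W=0
Move 2: W@(2,3) -> caps B=0 W=0
Move 3: B@(3,3) -> caps B=0 W=0
Move 4: W@(0,2) -> caps B=0 W=0
Move 5: B@(1,2) -> caps B=0 W=0
Move 6: W@(2,1) -> caps B=0 W=0
Move 7: B@(3,2) -> caps B=0 W=0
Move 8: W@(1,3) -> caps B=0 W=0
Move 9: B@(3,0) -> caps B=0 W=0
Move 10: W@(0,1) -> caps B=0 W=0
Move 11: B@(0,0) -> caps B=0 W=0
Move 12: W@(1,0) -> caps B=0 W=1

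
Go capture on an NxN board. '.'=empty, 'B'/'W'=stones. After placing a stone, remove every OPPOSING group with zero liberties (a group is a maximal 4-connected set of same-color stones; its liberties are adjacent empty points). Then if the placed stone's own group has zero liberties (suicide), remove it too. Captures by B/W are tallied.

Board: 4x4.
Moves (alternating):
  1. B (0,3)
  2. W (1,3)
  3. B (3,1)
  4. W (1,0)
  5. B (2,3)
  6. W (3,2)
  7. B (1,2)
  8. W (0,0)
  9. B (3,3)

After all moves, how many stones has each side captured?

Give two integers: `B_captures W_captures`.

Move 1: B@(0,3) -> caps B=0 W=0
Move 2: W@(1,3) -> caps B=0 W=0
Move 3: B@(3,1) -> caps B=0 W=0
Move 4: W@(1,0) -> caps B=0 W=0
Move 5: B@(2,3) -> caps B=0 W=0
Move 6: W@(3,2) -> caps B=0 W=0
Move 7: B@(1,2) -> caps B=1 W=0
Move 8: W@(0,0) -> caps B=1 W=0
Move 9: B@(3,3) -> caps B=1 W=0

Answer: 1 0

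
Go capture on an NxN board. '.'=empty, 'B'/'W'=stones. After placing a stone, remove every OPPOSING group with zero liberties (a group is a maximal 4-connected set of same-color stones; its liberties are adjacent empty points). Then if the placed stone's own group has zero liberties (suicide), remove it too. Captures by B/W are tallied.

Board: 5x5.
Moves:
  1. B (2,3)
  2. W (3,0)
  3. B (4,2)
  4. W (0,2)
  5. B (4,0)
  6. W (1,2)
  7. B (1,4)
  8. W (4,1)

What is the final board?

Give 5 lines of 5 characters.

Move 1: B@(2,3) -> caps B=0 W=0
Move 2: W@(3,0) -> caps B=0 W=0
Move 3: B@(4,2) -> caps B=0 W=0
Move 4: W@(0,2) -> caps B=0 W=0
Move 5: B@(4,0) -> caps B=0 W=0
Move 6: W@(1,2) -> caps B=0 W=0
Move 7: B@(1,4) -> caps B=0 W=0
Move 8: W@(4,1) -> caps B=0 W=1

Answer: ..W..
..W.B
...B.
W....
.WB..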